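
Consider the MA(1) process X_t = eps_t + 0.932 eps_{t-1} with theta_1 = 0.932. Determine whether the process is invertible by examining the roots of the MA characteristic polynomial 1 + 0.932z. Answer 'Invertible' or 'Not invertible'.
\text{Invertible}

The MA(q) characteristic polynomial is P(z) = 1 + 0.932z.
Invertibility requires all roots to lie outside the unit circle, i.e. |z| > 1 for every root.
This is linear in z: 1 + (0.932) z = 0  =>  z = -1/(0.932) = -1.072961,  |z| = 1.072961.
Moduli of all roots: 1.0730.
All moduli strictly greater than 1? Yes.
Verdict: Invertible.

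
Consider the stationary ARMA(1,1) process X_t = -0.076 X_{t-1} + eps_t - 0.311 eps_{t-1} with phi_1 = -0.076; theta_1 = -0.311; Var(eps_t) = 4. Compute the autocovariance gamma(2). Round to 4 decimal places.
\gamma(2) = 0.1211

Multiply the model equation by X_{t-k} and take expectations. With theta_0 = psi_0 = 1 and psi_j the MA(infinity) weights, this gives
  gamma(k) - sum_i phi_i gamma(k-i) = c_k,
  c_k = sigma^2 * sum_{j=k..q} theta_j psi_{j-k}   (c_k = 0 for k > q),
using gamma(-m) = gamma(m).
psi-weights needed (psi_j = theta_j + sum_i phi_i psi_{j-i}):
  psi_1 = theta_1 + phi_1 = -0.311 + (-0.076) = -0.387
Right-hand sides:
  c_0 = sigma^2 (1 + theta_1 psi_1) = 4 * (1 + (-0.311)(-0.387)) = 4 * 1.120357 = 4.481428
  c_1 = sigma^2 theta_1 = 4 * (-0.311) = -1.244
  c_2 = 0
Equations for k = 0 and k = 1 (AR order 1):
  gamma(0) = phi_1 gamma(1) + c_0
  gamma(1) = phi_1 gamma(0) + c_1
Substituting the second into the first: gamma(0) (1 - phi_1^2) = c_0 + phi_1 c_1, so
  gamma(0) = (c_0 + phi_1 c_1) / (1 - phi_1^2) = (4.481428 + (-0.076)(-1.244)) / (1 - (-0.076)^2) = 4.575972 / 0.994224 = 4.602556.
  gamma(1) = phi_1 gamma(0) + c_1 = (-0.076)(4.602556) + (-1.244) = -1.593794.
For k = 2 (> q): gamma(2) = phi_1 gamma(1) = (-0.076)(-1.593794) = 0.121128.
Therefore gamma(2) = 0.1211 (to 4 decimal places).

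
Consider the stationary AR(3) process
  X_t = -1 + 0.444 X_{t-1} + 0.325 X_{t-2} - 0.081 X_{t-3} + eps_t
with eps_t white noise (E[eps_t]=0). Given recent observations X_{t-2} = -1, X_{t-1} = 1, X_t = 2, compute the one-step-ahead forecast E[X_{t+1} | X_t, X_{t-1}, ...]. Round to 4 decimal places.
E[X_{t+1} \mid \mathcal F_t] = 0.2940

For an AR(p) model X_t = c + sum_i phi_i X_{t-i} + eps_t, the
one-step-ahead conditional mean is
  E[X_{t+1} | X_t, ...] = c + sum_i phi_i X_{t+1-i}.
Substitute known values:
  E[X_{t+1} | ...] = -1 + (0.444) * (2) + (0.325) * (1) + (-0.081) * (-1)
                   = 0.2940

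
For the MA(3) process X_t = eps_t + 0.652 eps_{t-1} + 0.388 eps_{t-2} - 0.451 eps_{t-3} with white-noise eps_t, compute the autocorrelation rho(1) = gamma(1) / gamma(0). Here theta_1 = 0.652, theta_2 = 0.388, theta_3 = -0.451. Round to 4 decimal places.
\rho(1) = 0.4103

For an MA(q) process with theta_0 = 1, the autocovariance is
  gamma(k) = sigma^2 * sum_{i=0..q-k} theta_i * theta_{i+k},
and rho(k) = gamma(k) / gamma(0). Sigma^2 cancels.
  numerator   = (1)*(0.652) + (0.652)*(0.388) + (0.388)*(-0.451) = 0.729988.
  denominator = (1)^2 + (0.652)^2 + (0.388)^2 + (-0.451)^2 = 1.779049.
  rho(1) = 0.729988 / 1.779049 = 0.4103.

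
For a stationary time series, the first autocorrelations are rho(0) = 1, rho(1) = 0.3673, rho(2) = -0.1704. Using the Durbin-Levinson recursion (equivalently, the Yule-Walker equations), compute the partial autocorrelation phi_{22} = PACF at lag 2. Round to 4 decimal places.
\phi_{22} = -0.3529

The PACF at lag k is phi_{kk}, the last component of the solution
to the Yule-Walker system G_k phi = r_k where
  (G_k)_{ij} = rho(|i - j|), (r_k)_i = rho(i), i,j = 1..k.
Equivalently, Durbin-Levinson gives phi_{kk} iteratively:
  phi_{11} = rho(1)
  phi_{kk} = [rho(k) - sum_{j=1..k-1} phi_{k-1,j} rho(k-j)]
            / [1 - sum_{j=1..k-1} phi_{k-1,j} rho(j)],
  phi_{k,j} = phi_{k-1,j} - phi_{kk} phi_{k-1,k-j},  j = 1..k-1.
Step k = 1:
  phi_11 = rho(1) = 0.3673.
Step k = 2:
  phi_22 = [rho(2) - phi_11 rho(1)] / [1 - phi_11 rho(1)] = [-0.1704 - (0.3673)(0.3673)] / [1 - (0.3673)(0.3673)]
         = -0.30530929 / 0.86509071 = -0.3529.
Therefore phi_{22} = -0.3529.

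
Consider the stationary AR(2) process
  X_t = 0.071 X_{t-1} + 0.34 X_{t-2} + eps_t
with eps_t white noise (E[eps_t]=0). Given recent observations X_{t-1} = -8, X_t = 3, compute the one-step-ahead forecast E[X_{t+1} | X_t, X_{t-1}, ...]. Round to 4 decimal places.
E[X_{t+1} \mid \mathcal F_t] = -2.5070

For an AR(p) model X_t = c + sum_i phi_i X_{t-i} + eps_t, the
one-step-ahead conditional mean is
  E[X_{t+1} | X_t, ...] = c + sum_i phi_i X_{t+1-i}.
Substitute known values:
  E[X_{t+1} | ...] = (0.071) * (3) + (0.34) * (-8)
                   = -2.5070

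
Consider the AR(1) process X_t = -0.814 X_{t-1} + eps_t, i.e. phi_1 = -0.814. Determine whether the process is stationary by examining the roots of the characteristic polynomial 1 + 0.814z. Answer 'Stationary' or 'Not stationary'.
\text{Stationary}

The AR(p) characteristic polynomial is P(z) = 1 + 0.814z.
Stationarity requires all roots to lie outside the unit circle, i.e. |z| > 1 for every root.
This is linear in z: 1 + (0.814) z = 0  =>  z = -1/(0.814) = -1.228501,  |z| = 1.228501.
Moduli of all roots: 1.2285.
All moduli strictly greater than 1? Yes.
Verdict: Stationary.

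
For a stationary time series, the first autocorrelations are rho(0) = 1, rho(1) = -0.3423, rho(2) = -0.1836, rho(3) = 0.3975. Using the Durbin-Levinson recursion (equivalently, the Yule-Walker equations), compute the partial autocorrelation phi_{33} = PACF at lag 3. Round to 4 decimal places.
\phi_{33} = 0.2520

The PACF at lag k is phi_{kk}, the last component of the solution
to the Yule-Walker system G_k phi = r_k where
  (G_k)_{ij} = rho(|i - j|), (r_k)_i = rho(i), i,j = 1..k.
Equivalently, Durbin-Levinson gives phi_{kk} iteratively:
  phi_{11} = rho(1)
  phi_{kk} = [rho(k) - sum_{j=1..k-1} phi_{k-1,j} rho(k-j)]
            / [1 - sum_{j=1..k-1} phi_{k-1,j} rho(j)],
  phi_{k,j} = phi_{k-1,j} - phi_{kk} phi_{k-1,k-j},  j = 1..k-1.
Step k = 1:
  phi_11 = rho(1) = -0.3423.
Step k = 2:
  phi_22 = [rho(2) - phi_11 rho(1)] / [1 - phi_11 rho(1)] = [-0.1836 - (-0.3423)(-0.3423)] / [1 - (-0.3423)(-0.3423)]
         = -0.30076929 / 0.88283071 = -0.340687.
  Update: phi_21 = phi_11 - phi_22 phi_11 = -0.3423 - (-0.340687)(-0.3423) = -0.458917.
Step k = 3:
  phi_33 = [rho(3) - phi_21 rho(2) - phi_22 rho(1)] / [1 - phi_21 rho(1) - phi_22 rho(2)]
    numerator   = 0.3975 - (-0.458917)(-0.1836) - (-0.340687)(-0.3423) = 0.19662549
    denominator = 1 - (-0.458917)(-0.3423) - (-0.340687)(-0.1836) = 0.78036241
  phi_33 = 0.19662549 / 0.78036241 = 0.252.
Therefore phi_{33} = 0.2520.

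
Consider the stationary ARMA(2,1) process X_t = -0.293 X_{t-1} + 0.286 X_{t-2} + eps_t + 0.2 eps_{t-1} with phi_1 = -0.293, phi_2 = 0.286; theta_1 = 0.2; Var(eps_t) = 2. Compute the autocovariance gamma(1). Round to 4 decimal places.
\gamma(1) = -0.3812

Multiply the model equation by X_{t-k} and take expectations. With theta_0 = psi_0 = 1 and psi_j the MA(infinity) weights, this gives
  gamma(k) - sum_i phi_i gamma(k-i) = c_k,
  c_k = sigma^2 * sum_{j=k..q} theta_j psi_{j-k}   (c_k = 0 for k > q),
using gamma(-m) = gamma(m).
psi-weights needed (psi_j = theta_j + sum_i phi_i psi_{j-i}):
  psi_1 = theta_1 + phi_1 = 0.2 + (-0.293) = -0.093
Right-hand sides:
  c_0 = sigma^2 (1 + theta_1 psi_1) = 2 * (1 + (0.2)(-0.093)) = 2 * 0.9814 = 1.9628
  c_1 = sigma^2 theta_1 = 2 * (0.2) = 0.4
  c_2 = 0
Equations for k = 0, 1, 2 (AR order 2, c_2 = 0):
  (E0) gamma(0) = phi_1 gamma(1) + phi_2 gamma(2) + c_0
  (E1) gamma(1) = phi_1 gamma(0) + phi_2 gamma(1) + c_1
  (E2) gamma(2) = phi_1 gamma(1) + phi_2 gamma(0)
From (E1): gamma(1) = A gamma(0) + B with
  A = phi_1 / (1 - phi_2) = -0.293 / 0.714 = -0.410364,   B = c_1 / (1 - phi_2) = 0.4 / 0.714 = 0.560224.
Insert (E2) into (E0): gamma(0) (1 - phi_2^2) = phi_1 (1 + phi_2) gamma(1) + c_0.
  phi_1 (1 + phi_2) = (-0.293)(1.286) = -0.376798,   1 - phi_2^2 = 0.918204.
Replace gamma(1) by A gamma(0) + B and collect gamma(0):
  gamma(0) [0.918204 - (-0.376798)(-0.410364)] = (-0.376798)(0.560224) + 1.9628
  gamma(0) * 0.76358 = 1.751709
  gamma(0) = 1.751709 / 0.76358 = 2.294075.
  gamma(1) = A gamma(0) + B = (-0.410364)(2.294075) + (0.560224) = -0.381182.
Therefore gamma(1) = -0.3812 (to 4 decimal places).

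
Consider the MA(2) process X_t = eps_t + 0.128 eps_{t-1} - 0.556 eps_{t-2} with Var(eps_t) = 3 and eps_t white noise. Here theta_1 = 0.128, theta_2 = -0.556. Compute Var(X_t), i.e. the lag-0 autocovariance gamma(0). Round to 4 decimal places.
\gamma(0) = 3.9766

For an MA(q) process X_t = eps_t + sum_i theta_i eps_{t-i} with
Var(eps_t) = sigma^2, the variance is
  gamma(0) = sigma^2 * (1 + sum_i theta_i^2).
  sum_i theta_i^2 = (0.128)^2 + (-0.556)^2 = 0.016384 + 0.309136 = 0.32552.
  gamma(0) = 3 * (1 + 0.32552) = 3 * 1.32552 = 3.97656, which rounds to 3.9766.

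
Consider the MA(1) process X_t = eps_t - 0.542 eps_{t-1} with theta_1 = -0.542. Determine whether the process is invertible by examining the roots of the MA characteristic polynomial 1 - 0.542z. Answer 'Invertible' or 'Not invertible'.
\text{Invertible}

The MA(q) characteristic polynomial is P(z) = 1 - 0.542z.
Invertibility requires all roots to lie outside the unit circle, i.e. |z| > 1 for every root.
This is linear in z: 1 + (-0.542) z = 0  =>  z = -1/(-0.542) = 1.845018,  |z| = 1.845018.
Moduli of all roots: 1.8450.
All moduli strictly greater than 1? Yes.
Verdict: Invertible.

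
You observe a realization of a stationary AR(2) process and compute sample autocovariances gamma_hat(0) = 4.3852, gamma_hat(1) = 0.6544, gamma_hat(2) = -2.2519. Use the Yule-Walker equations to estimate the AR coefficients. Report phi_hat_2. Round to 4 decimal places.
\hat\phi_{2} = -0.5480

The Yule-Walker equations for an AR(p) process read, in matrix form,
  Gamma_p phi = r_p,   with   (Gamma_p)_{ij} = gamma(|i - j|),
                       (r_p)_i = gamma(i),   i,j = 1..p.
Substitute the sample gammas (Toeplitz matrix and right-hand side of size 2):
  Gamma_p = [[4.3852, 0.6544], [0.6544, 4.3852]]
  r_p     = [0.6544, -2.2519]
Written out:
  4.3852 phi_1 + 0.6544 phi_2 = 0.6544
  0.6544 phi_1 + 4.3852 phi_2 = -2.2519
Solve by Cramer's rule:
  det = gamma(0)^2 - gamma(1)^2 = (4.3852)^2 - (0.6544)^2 = 19.22997904 - 0.42823936 = 18.80173968
  phi_hat_1 = [gamma(1) gamma(0) - gamma(1) gamma(2)] / det = [(0.6544)(4.3852) - (0.6544)(-2.2519)] / 18.80173968 = 4.34331824 / 18.80173968 = 0.231
  phi_hat_2 = [gamma(0) gamma(2) - gamma(1)^2] / det = [(4.3852)(-2.2519) - (0.6544)^2] / 18.80173968 = -10.30327124 / 18.80173968 = -0.548
So phi_hat = [0.2310, -0.5480].
Therefore phi_hat_2 = -0.5480.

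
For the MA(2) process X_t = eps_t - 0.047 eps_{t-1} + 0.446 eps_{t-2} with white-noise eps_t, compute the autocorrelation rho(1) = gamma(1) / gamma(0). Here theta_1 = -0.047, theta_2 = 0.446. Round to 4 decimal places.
\rho(1) = -0.0566

For an MA(q) process with theta_0 = 1, the autocovariance is
  gamma(k) = sigma^2 * sum_{i=0..q-k} theta_i * theta_{i+k},
and rho(k) = gamma(k) / gamma(0). Sigma^2 cancels.
  numerator   = (1)*(-0.047) + (-0.047)*(0.446) = -0.067962.
  denominator = (1)^2 + (-0.047)^2 + (0.446)^2 = 1.201125.
  rho(1) = -0.067962 / 1.201125 = -0.0566.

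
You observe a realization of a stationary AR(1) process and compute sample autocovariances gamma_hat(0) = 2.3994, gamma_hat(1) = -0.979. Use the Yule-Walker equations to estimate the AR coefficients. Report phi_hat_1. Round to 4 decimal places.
\hat\phi_{1} = -0.4080

The Yule-Walker equations for an AR(p) process read, in matrix form,
  Gamma_p phi = r_p,   with   (Gamma_p)_{ij} = gamma(|i - j|),
                       (r_p)_i = gamma(i),   i,j = 1..p.
Substitute the sample gammas (Toeplitz matrix and right-hand side of size 1):
  Gamma_p = [[2.3994]]
  r_p     = [-0.979]
With p = 1 this is the single equation gamma(0) phi_1 = gamma(1):
  phi_hat_1 = gamma(1) / gamma(0) = -0.979 / 2.3994 = -0.4080.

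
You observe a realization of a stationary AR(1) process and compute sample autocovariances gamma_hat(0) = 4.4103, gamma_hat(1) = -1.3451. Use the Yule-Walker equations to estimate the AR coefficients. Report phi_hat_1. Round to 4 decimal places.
\hat\phi_{1} = -0.3050

The Yule-Walker equations for an AR(p) process read, in matrix form,
  Gamma_p phi = r_p,   with   (Gamma_p)_{ij} = gamma(|i - j|),
                       (r_p)_i = gamma(i),   i,j = 1..p.
Substitute the sample gammas (Toeplitz matrix and right-hand side of size 1):
  Gamma_p = [[4.4103]]
  r_p     = [-1.3451]
With p = 1 this is the single equation gamma(0) phi_1 = gamma(1):
  phi_hat_1 = gamma(1) / gamma(0) = -1.3451 / 4.4103 = -0.3050.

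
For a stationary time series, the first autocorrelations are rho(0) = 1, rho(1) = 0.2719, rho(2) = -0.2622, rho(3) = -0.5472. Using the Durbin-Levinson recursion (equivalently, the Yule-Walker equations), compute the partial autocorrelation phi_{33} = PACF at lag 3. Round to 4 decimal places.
\phi_{33} = -0.4370

The PACF at lag k is phi_{kk}, the last component of the solution
to the Yule-Walker system G_k phi = r_k where
  (G_k)_{ij} = rho(|i - j|), (r_k)_i = rho(i), i,j = 1..k.
Equivalently, Durbin-Levinson gives phi_{kk} iteratively:
  phi_{11} = rho(1)
  phi_{kk} = [rho(k) - sum_{j=1..k-1} phi_{k-1,j} rho(k-j)]
            / [1 - sum_{j=1..k-1} phi_{k-1,j} rho(j)],
  phi_{k,j} = phi_{k-1,j} - phi_{kk} phi_{k-1,k-j},  j = 1..k-1.
Step k = 1:
  phi_11 = rho(1) = 0.2719.
Step k = 2:
  phi_22 = [rho(2) - phi_11 rho(1)] / [1 - phi_11 rho(1)] = [-0.2622 - (0.2719)(0.2719)] / [1 - (0.2719)(0.2719)]
         = -0.33612961 / 0.92607039 = -0.362963.
  Update: phi_21 = phi_11 - phi_22 phi_11 = 0.2719 - (-0.362963)(0.2719) = 0.37059.
Step k = 3:
  phi_33 = [rho(3) - phi_21 rho(2) - phi_22 rho(1)] / [1 - phi_21 rho(1) - phi_22 rho(2)]
    numerator   = -0.5472 - (0.37059)(-0.2622) - (-0.362963)(0.2719) = -0.35134164
    denominator = 1 - (0.37059)(0.2719) - (-0.362963)(-0.2622) = 0.80406766
  phi_33 = -0.35134164 / 0.80406766 = -0.437.
Therefore phi_{33} = -0.4370.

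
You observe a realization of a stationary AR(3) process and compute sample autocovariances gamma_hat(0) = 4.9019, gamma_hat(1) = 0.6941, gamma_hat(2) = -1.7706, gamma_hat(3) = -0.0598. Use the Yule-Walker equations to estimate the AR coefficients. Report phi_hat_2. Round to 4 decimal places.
\hat\phi_{2} = -0.4160

The Yule-Walker equations for an AR(p) process read, in matrix form,
  Gamma_p phi = r_p,   with   (Gamma_p)_{ij} = gamma(|i - j|),
                       (r_p)_i = gamma(i),   i,j = 1..p.
Substitute the sample gammas (Toeplitz matrix and right-hand side of size 3):
  Gamma_p = [[4.9019, 0.6941, -1.7706], [0.6941, 4.9019, 0.6941], [-1.7706, 0.6941, 4.9019]]
  r_p     = [0.6941, -1.7706, -0.0598]
Written out (R1..R3):
  (R1) 4.9019 phi_1 + 0.6941 phi_2 - 1.7706 phi_3 = 0.6941
  (R2) 0.6941 phi_1 + 4.9019 phi_2 + 0.6941 phi_3 = -1.7706
  (R3) -1.7706 phi_1 + 0.6941 phi_2 + 4.9019 phi_3 = -0.0598
Gaussian elimination:
  R2 <- R2 - (0.6941/4.9019) R1 = R2 - (0.141598) R1:  4.803617 phi_2 + 0.944814 phi_3 = -1.868883
  R3 <- R3 - (-1.7706/4.9019) R1 = R3 - (-0.361207) R1:  0.944814 phi_2 + 4.262347 phi_3 = 0.190914
  R3 <- R3 - (0.944814/4.803617) R2 = R3 - (0.196688) R2:  4.076514 phi_3 = 0.558501
Back-substitution:
  phi_hat_3 = 0.558501 / 4.076514 = 0.137004
  phi_hat_2 = (-1.868883 - (0.944814)(0.137004)) / 4.803617 = -0.416005
  phi_hat_1 = (0.6941 - (0.6941)(-0.416005) - (-1.7706)(0.137004)) / 4.9019 = 0.249991
So phi_hat = [0.2500, -0.4160, 0.1370].
Therefore phi_hat_2 = -0.4160.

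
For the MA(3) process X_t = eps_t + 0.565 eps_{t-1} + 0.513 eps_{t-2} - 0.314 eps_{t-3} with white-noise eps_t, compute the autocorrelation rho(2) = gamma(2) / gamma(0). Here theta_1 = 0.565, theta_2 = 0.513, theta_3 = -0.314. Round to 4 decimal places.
\rho(2) = 0.1996

For an MA(q) process with theta_0 = 1, the autocovariance is
  gamma(k) = sigma^2 * sum_{i=0..q-k} theta_i * theta_{i+k},
and rho(k) = gamma(k) / gamma(0). Sigma^2 cancels.
  numerator   = (1)*(0.513) + (0.565)*(-0.314) = 0.33559.
  denominator = (1)^2 + (0.565)^2 + (0.513)^2 + (-0.314)^2 = 1.68099.
  rho(2) = 0.33559 / 1.68099 = 0.1996.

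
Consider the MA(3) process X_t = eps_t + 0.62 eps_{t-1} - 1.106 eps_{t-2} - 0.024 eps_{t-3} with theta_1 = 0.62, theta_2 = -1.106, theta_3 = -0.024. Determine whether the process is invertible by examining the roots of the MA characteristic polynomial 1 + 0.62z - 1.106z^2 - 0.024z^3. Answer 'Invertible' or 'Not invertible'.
\text{Not invertible}

The MA(q) characteristic polynomial is P(z) = 1 + 0.62z - 1.106z^2 - 0.024z^3.
Invertibility requires all roots to lie outside the unit circle, i.e. |z| > 1 for every root.
Degree 3: look for a simple real root z0 first, then factor out (1 - z/z0) and solve the remaining quadratic.
Testing z0 = 1.25: P(1.25) = 1 + (0.62)(1.25) + (-1.106)(1.25)^2 + (-0.024)(1.25)^3
  = 1 + (0.775) + (-1.728125) + (-0.046875) = 0.  So z_0 = 1.25 is a root, |z_0| = 1.25.
Divide out the factor (1 - 0.8 z) = (1 - z/z0) (since 1/z0 = 0.8):
  P(z) = (1 - 0.8 z)(1 + (1.42) z + (0.03) z^2)
  [check: z-coef 1.42 - (0.8) = 0.62; z^2-coef 0.03 - (0.8)(1.42) = -1.106; z^3-coef -(0.8)(0.03) = -0.024.]
Remaining roots from the quadratic factor 1 + (1.42) z + (0.03) z^2:
  Set 1 + (1.42) z + (0.03) z^2 = 0, i.e. a z^2 + b z + c = 0 with a = 0.03, b = 1.42, c = 1.
  Discriminant D = b^2 - 4ac = (1.42)^2 - 4*(0.03)*1 = 2.0164 - (0.12) = 1.8964.
  D >= 0, so the roots are real: z = (-b +/- sqrt(D)) / (2a) = (-1.42 +/- 1.377098) / (0.06).
    z_1 = (-1.42 + 1.377098) / (0.06) = -0.715,   |z_1| = 0.715.
    z_2 = (-1.42 - 1.377098) / (0.06) = -46.6183,   |z_2| = 46.6183.
Moduli of all roots: 1.2500, 0.7150, 46.6183.
All moduli strictly greater than 1? No.
Verdict: Not invertible.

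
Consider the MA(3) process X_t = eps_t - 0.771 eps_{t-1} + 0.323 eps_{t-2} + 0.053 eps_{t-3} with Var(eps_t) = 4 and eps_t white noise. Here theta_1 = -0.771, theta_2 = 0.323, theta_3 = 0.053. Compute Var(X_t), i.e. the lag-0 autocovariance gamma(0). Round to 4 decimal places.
\gamma(0) = 6.8063

For an MA(q) process X_t = eps_t + sum_i theta_i eps_{t-i} with
Var(eps_t) = sigma^2, the variance is
  gamma(0) = sigma^2 * (1 + sum_i theta_i^2).
  sum_i theta_i^2 = (-0.771)^2 + (0.323)^2 + (0.053)^2 = 0.594441 + 0.104329 + 0.002809 = 0.701579.
  gamma(0) = 4 * (1 + 0.701579) = 4 * 1.701579 = 6.806316, which rounds to 6.8063.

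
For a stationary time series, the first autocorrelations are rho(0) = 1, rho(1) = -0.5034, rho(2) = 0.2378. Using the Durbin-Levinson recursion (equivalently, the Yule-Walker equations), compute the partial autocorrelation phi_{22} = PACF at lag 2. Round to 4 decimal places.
\phi_{22} = -0.0209

The PACF at lag k is phi_{kk}, the last component of the solution
to the Yule-Walker system G_k phi = r_k where
  (G_k)_{ij} = rho(|i - j|), (r_k)_i = rho(i), i,j = 1..k.
Equivalently, Durbin-Levinson gives phi_{kk} iteratively:
  phi_{11} = rho(1)
  phi_{kk} = [rho(k) - sum_{j=1..k-1} phi_{k-1,j} rho(k-j)]
            / [1 - sum_{j=1..k-1} phi_{k-1,j} rho(j)],
  phi_{k,j} = phi_{k-1,j} - phi_{kk} phi_{k-1,k-j},  j = 1..k-1.
Step k = 1:
  phi_11 = rho(1) = -0.5034.
Step k = 2:
  phi_22 = [rho(2) - phi_11 rho(1)] / [1 - phi_11 rho(1)] = [0.2378 - (-0.5034)(-0.5034)] / [1 - (-0.5034)(-0.5034)]
         = -0.01561156 / 0.74658844 = -0.0209.
Therefore phi_{22} = -0.0209.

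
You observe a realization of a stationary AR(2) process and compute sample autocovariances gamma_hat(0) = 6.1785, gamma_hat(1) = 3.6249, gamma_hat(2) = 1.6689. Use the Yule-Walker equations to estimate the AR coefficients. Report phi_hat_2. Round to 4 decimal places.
\hat\phi_{2} = -0.1130

The Yule-Walker equations for an AR(p) process read, in matrix form,
  Gamma_p phi = r_p,   with   (Gamma_p)_{ij} = gamma(|i - j|),
                       (r_p)_i = gamma(i),   i,j = 1..p.
Substitute the sample gammas (Toeplitz matrix and right-hand side of size 2):
  Gamma_p = [[6.1785, 3.6249], [3.6249, 6.1785]]
  r_p     = [3.6249, 1.6689]
Written out:
  6.1785 phi_1 + 3.6249 phi_2 = 3.6249
  3.6249 phi_1 + 6.1785 phi_2 = 1.6689
Solve by Cramer's rule:
  det = gamma(0)^2 - gamma(1)^2 = (6.1785)^2 - (3.6249)^2 = 38.17386225 - 13.13990001 = 25.03396224
  phi_hat_1 = [gamma(1) gamma(0) - gamma(1) gamma(2)] / det = [(3.6249)(6.1785) - (3.6249)(1.6689)] / 25.03396224 = 16.34684904 / 25.03396224 = 0.653
  phi_hat_2 = [gamma(0) gamma(2) - gamma(1)^2] / det = [(6.1785)(1.6689) - (3.6249)^2] / 25.03396224 = -2.82860136 / 25.03396224 = -0.113
So phi_hat = [0.6530, -0.1130].
Therefore phi_hat_2 = -0.1130.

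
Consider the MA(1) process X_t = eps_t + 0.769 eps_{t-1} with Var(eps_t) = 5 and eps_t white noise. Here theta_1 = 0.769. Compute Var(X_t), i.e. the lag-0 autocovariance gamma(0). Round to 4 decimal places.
\gamma(0) = 7.9568

For an MA(q) process X_t = eps_t + sum_i theta_i eps_{t-i} with
Var(eps_t) = sigma^2, the variance is
  gamma(0) = sigma^2 * (1 + sum_i theta_i^2).
  sum_i theta_i^2 = (0.769)^2 = 0.591361.
  gamma(0) = 5 * (1 + 0.591361) = 5 * 1.591361 = 7.956805, which rounds to 7.9568.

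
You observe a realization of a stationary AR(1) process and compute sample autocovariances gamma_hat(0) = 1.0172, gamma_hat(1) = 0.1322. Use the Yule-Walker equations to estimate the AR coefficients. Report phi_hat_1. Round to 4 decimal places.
\hat\phi_{1} = 0.1300

The Yule-Walker equations for an AR(p) process read, in matrix form,
  Gamma_p phi = r_p,   with   (Gamma_p)_{ij} = gamma(|i - j|),
                       (r_p)_i = gamma(i),   i,j = 1..p.
Substitute the sample gammas (Toeplitz matrix and right-hand side of size 1):
  Gamma_p = [[1.0172]]
  r_p     = [0.1322]
With p = 1 this is the single equation gamma(0) phi_1 = gamma(1):
  phi_hat_1 = gamma(1) / gamma(0) = 0.1322 / 1.0172 = 0.1300.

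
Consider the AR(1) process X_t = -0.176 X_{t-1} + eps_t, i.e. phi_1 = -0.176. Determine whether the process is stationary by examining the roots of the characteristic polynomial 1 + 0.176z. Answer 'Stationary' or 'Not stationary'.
\text{Stationary}

The AR(p) characteristic polynomial is P(z) = 1 + 0.176z.
Stationarity requires all roots to lie outside the unit circle, i.e. |z| > 1 for every root.
This is linear in z: 1 + (0.176) z = 0  =>  z = -1/(0.176) = -5.681818,  |z| = 5.681818.
Moduli of all roots: 5.6818.
All moduli strictly greater than 1? Yes.
Verdict: Stationary.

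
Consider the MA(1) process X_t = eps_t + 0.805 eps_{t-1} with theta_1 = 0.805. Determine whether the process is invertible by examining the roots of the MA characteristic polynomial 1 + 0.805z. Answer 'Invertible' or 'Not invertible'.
\text{Invertible}

The MA(q) characteristic polynomial is P(z) = 1 + 0.805z.
Invertibility requires all roots to lie outside the unit circle, i.e. |z| > 1 for every root.
This is linear in z: 1 + (0.805) z = 0  =>  z = -1/(0.805) = -1.242236,  |z| = 1.242236.
Moduli of all roots: 1.2422.
All moduli strictly greater than 1? Yes.
Verdict: Invertible.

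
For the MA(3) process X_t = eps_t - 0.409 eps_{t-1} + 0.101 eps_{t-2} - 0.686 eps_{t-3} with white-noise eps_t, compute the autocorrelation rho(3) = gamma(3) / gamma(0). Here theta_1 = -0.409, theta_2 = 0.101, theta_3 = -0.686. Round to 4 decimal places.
\rho(3) = -0.4162

For an MA(q) process with theta_0 = 1, the autocovariance is
  gamma(k) = sigma^2 * sum_{i=0..q-k} theta_i * theta_{i+k},
and rho(k) = gamma(k) / gamma(0). Sigma^2 cancels.
  numerator   = (1)*(-0.686) = -0.686.
  denominator = (1)^2 + (-0.409)^2 + (0.101)^2 + (-0.686)^2 = 1.648078.
  rho(3) = -0.686 / 1.648078 = -0.4162.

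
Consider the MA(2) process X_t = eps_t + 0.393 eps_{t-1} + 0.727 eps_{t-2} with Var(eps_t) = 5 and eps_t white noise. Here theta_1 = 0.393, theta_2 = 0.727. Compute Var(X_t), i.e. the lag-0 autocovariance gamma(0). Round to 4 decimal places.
\gamma(0) = 8.4149

For an MA(q) process X_t = eps_t + sum_i theta_i eps_{t-i} with
Var(eps_t) = sigma^2, the variance is
  gamma(0) = sigma^2 * (1 + sum_i theta_i^2).
  sum_i theta_i^2 = (0.393)^2 + (0.727)^2 = 0.154449 + 0.528529 = 0.682978.
  gamma(0) = 5 * (1 + 0.682978) = 5 * 1.682978 = 8.41489, which rounds to 8.4149.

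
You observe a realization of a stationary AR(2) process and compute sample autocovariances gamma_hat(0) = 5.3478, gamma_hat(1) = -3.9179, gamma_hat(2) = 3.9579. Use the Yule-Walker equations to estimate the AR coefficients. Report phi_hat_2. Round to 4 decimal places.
\hat\phi_{2} = 0.4390

The Yule-Walker equations for an AR(p) process read, in matrix form,
  Gamma_p phi = r_p,   with   (Gamma_p)_{ij} = gamma(|i - j|),
                       (r_p)_i = gamma(i),   i,j = 1..p.
Substitute the sample gammas (Toeplitz matrix and right-hand side of size 2):
  Gamma_p = [[5.3478, -3.9179], [-3.9179, 5.3478]]
  r_p     = [-3.9179, 3.9579]
Written out:
  5.3478 phi_1 - 3.9179 phi_2 = -3.9179
  -3.9179 phi_1 + 5.3478 phi_2 = 3.9579
Solve by Cramer's rule:
  det = gamma(0)^2 - gamma(1)^2 = (5.3478)^2 - (-3.9179)^2 = 28.59896484 - 15.34994041 = 13.24902443
  phi_hat_1 = [gamma(1) gamma(0) - gamma(1) gamma(2)] / det = [(-3.9179)(5.3478) - (-3.9179)(3.9579)] / 13.24902443 = -5.44548921 / 13.24902443 = -0.411
  phi_hat_2 = [gamma(0) gamma(2) - gamma(1)^2] / det = [(5.3478)(3.9579) - (-3.9179)^2] / 13.24902443 = 5.81611721 / 13.24902443 = 0.439
So phi_hat = [-0.4110, 0.4390].
Therefore phi_hat_2 = 0.4390.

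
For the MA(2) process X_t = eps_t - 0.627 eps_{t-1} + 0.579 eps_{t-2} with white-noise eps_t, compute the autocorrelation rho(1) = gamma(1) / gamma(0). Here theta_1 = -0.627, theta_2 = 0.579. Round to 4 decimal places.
\rho(1) = -0.5728

For an MA(q) process with theta_0 = 1, the autocovariance is
  gamma(k) = sigma^2 * sum_{i=0..q-k} theta_i * theta_{i+k},
and rho(k) = gamma(k) / gamma(0). Sigma^2 cancels.
  numerator   = (1)*(-0.627) + (-0.627)*(0.579) = -0.990033.
  denominator = (1)^2 + (-0.627)^2 + (0.579)^2 = 1.72837.
  rho(1) = -0.990033 / 1.72837 = -0.5728.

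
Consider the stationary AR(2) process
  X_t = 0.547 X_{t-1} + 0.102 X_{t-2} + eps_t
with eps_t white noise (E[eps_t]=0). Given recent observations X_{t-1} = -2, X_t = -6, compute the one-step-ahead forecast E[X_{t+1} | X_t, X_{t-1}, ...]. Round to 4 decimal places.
E[X_{t+1} \mid \mathcal F_t] = -3.4860

For an AR(p) model X_t = c + sum_i phi_i X_{t-i} + eps_t, the
one-step-ahead conditional mean is
  E[X_{t+1} | X_t, ...] = c + sum_i phi_i X_{t+1-i}.
Substitute known values:
  E[X_{t+1} | ...] = (0.547) * (-6) + (0.102) * (-2)
                   = -3.4860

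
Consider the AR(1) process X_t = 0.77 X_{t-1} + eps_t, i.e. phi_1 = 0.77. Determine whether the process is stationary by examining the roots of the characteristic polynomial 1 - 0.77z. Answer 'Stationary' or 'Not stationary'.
\text{Stationary}

The AR(p) characteristic polynomial is P(z) = 1 - 0.77z.
Stationarity requires all roots to lie outside the unit circle, i.e. |z| > 1 for every root.
This is linear in z: 1 + (-0.77) z = 0  =>  z = -1/(-0.77) = 1.298701,  |z| = 1.298701.
Moduli of all roots: 1.2987.
All moduli strictly greater than 1? Yes.
Verdict: Stationary.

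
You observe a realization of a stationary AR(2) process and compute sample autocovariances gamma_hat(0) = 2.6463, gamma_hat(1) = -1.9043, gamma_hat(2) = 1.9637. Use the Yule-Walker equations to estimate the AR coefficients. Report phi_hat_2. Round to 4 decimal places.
\hat\phi_{2} = 0.4650

The Yule-Walker equations for an AR(p) process read, in matrix form,
  Gamma_p phi = r_p,   with   (Gamma_p)_{ij} = gamma(|i - j|),
                       (r_p)_i = gamma(i),   i,j = 1..p.
Substitute the sample gammas (Toeplitz matrix and right-hand side of size 2):
  Gamma_p = [[2.6463, -1.9043], [-1.9043, 2.6463]]
  r_p     = [-1.9043, 1.9637]
Written out:
  2.6463 phi_1 - 1.9043 phi_2 = -1.9043
  -1.9043 phi_1 + 2.6463 phi_2 = 1.9637
Solve by Cramer's rule:
  det = gamma(0)^2 - gamma(1)^2 = (2.6463)^2 - (-1.9043)^2 = 7.00290369 - 3.62635849 = 3.3765452
  phi_hat_1 = [gamma(1) gamma(0) - gamma(1) gamma(2)] / det = [(-1.9043)(2.6463) - (-1.9043)(1.9637)] / 3.3765452 = -1.29987518 / 3.3765452 = -0.385
  phi_hat_2 = [gamma(0) gamma(2) - gamma(1)^2] / det = [(2.6463)(1.9637) - (-1.9043)^2] / 3.3765452 = 1.57018082 / 3.3765452 = 0.465
So phi_hat = [-0.3850, 0.4650].
Therefore phi_hat_2 = 0.4650.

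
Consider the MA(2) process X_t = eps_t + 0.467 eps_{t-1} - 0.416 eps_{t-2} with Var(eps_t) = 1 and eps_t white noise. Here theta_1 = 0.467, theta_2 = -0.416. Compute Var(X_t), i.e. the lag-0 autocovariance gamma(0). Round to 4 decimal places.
\gamma(0) = 1.3911

For an MA(q) process X_t = eps_t + sum_i theta_i eps_{t-i} with
Var(eps_t) = sigma^2, the variance is
  gamma(0) = sigma^2 * (1 + sum_i theta_i^2).
  sum_i theta_i^2 = (0.467)^2 + (-0.416)^2 = 0.218089 + 0.173056 = 0.391145.
  gamma(0) = 1 * (1 + 0.391145) = 1 * 1.391145 = 1.391145, which rounds to 1.3911.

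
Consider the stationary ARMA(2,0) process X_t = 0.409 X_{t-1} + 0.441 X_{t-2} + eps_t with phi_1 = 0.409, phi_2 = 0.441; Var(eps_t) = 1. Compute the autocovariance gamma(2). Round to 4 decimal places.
\gamma(2) = 1.9777

Multiply the model equation by X_{t-k} and take expectations. With theta_0 = psi_0 = 1 and psi_j the MA(infinity) weights, this gives
  gamma(k) - sum_i phi_i gamma(k-i) = c_k,
  c_k = sigma^2 * sum_{j=k..q} theta_j psi_{j-k}   (c_k = 0 for k > q),
using gamma(-m) = gamma(m).
Pure AR (q = 0): c_0 = sigma^2 = 1, c_k = 0 for k >= 1.
Equations for k = 0, 1, 2 (AR order 2, c_2 = 0):
  (E0) gamma(0) = phi_1 gamma(1) + phi_2 gamma(2) + c_0
  (E1) gamma(1) = phi_1 gamma(0) + phi_2 gamma(1) + c_1
  (E2) gamma(2) = phi_1 gamma(1) + phi_2 gamma(0)
From (E1): gamma(1) = A gamma(0) + B with
  A = phi_1 / (1 - phi_2) = 0.409 / 0.559 = 0.731664,   B = c_1 / (1 - phi_2) = 0 / 0.559 = 0.
Insert (E2) into (E0): gamma(0) (1 - phi_2^2) = phi_1 (1 + phi_2) gamma(1) + c_0.
  phi_1 (1 + phi_2) = (0.409)(1.441) = 0.589369,   1 - phi_2^2 = 0.805519.
Replace gamma(1) by A gamma(0) + B and collect gamma(0):
  gamma(0) [0.805519 - (0.589369)(0.731664)] = c_0 = 1
  gamma(0) * 0.374299 = 1
  gamma(0) = 1 / 0.374299 = 2.67166.
  gamma(1) = A gamma(0) = (0.731664)(2.67166) = 1.954757.
  gamma(2) = phi_1 gamma(1) + phi_2 gamma(0) = (0.409)(1.954757) + (0.441)(2.67166) = 1.977698.
Therefore gamma(2) = 1.9777 (to 4 decimal places).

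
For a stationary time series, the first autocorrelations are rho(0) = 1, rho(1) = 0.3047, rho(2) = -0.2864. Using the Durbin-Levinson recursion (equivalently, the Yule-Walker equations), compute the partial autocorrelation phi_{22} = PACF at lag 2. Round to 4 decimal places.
\phi_{22} = -0.4181

The PACF at lag k is phi_{kk}, the last component of the solution
to the Yule-Walker system G_k phi = r_k where
  (G_k)_{ij} = rho(|i - j|), (r_k)_i = rho(i), i,j = 1..k.
Equivalently, Durbin-Levinson gives phi_{kk} iteratively:
  phi_{11} = rho(1)
  phi_{kk} = [rho(k) - sum_{j=1..k-1} phi_{k-1,j} rho(k-j)]
            / [1 - sum_{j=1..k-1} phi_{k-1,j} rho(j)],
  phi_{k,j} = phi_{k-1,j} - phi_{kk} phi_{k-1,k-j},  j = 1..k-1.
Step k = 1:
  phi_11 = rho(1) = 0.3047.
Step k = 2:
  phi_22 = [rho(2) - phi_11 rho(1)] / [1 - phi_11 rho(1)] = [-0.2864 - (0.3047)(0.3047)] / [1 - (0.3047)(0.3047)]
         = -0.37924209 / 0.90715791 = -0.4181.
Therefore phi_{22} = -0.4181.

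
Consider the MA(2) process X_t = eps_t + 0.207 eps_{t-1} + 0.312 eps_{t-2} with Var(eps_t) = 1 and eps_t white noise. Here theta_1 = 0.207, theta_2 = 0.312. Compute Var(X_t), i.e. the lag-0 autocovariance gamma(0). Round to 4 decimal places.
\gamma(0) = 1.1402

For an MA(q) process X_t = eps_t + sum_i theta_i eps_{t-i} with
Var(eps_t) = sigma^2, the variance is
  gamma(0) = sigma^2 * (1 + sum_i theta_i^2).
  sum_i theta_i^2 = (0.207)^2 + (0.312)^2 = 0.042849 + 0.097344 = 0.140193.
  gamma(0) = 1 * (1 + 0.140193) = 1 * 1.140193 = 1.140193, which rounds to 1.1402.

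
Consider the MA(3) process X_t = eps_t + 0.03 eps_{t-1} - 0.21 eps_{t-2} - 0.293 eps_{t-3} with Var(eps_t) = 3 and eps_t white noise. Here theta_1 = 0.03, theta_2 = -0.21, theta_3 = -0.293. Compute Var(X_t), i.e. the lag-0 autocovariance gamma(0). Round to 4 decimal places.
\gamma(0) = 3.3925

For an MA(q) process X_t = eps_t + sum_i theta_i eps_{t-i} with
Var(eps_t) = sigma^2, the variance is
  gamma(0) = sigma^2 * (1 + sum_i theta_i^2).
  sum_i theta_i^2 = (0.03)^2 + (-0.21)^2 + (-0.293)^2 = 0.0009 + 0.0441 + 0.085849 = 0.130849.
  gamma(0) = 3 * (1 + 0.130849) = 3 * 1.130849 = 3.392547, which rounds to 3.3925.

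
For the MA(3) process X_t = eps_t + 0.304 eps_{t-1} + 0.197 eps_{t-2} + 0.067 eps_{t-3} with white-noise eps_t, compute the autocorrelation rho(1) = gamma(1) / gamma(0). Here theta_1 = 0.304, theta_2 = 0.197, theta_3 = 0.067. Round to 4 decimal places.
\rho(1) = 0.3320

For an MA(q) process with theta_0 = 1, the autocovariance is
  gamma(k) = sigma^2 * sum_{i=0..q-k} theta_i * theta_{i+k},
and rho(k) = gamma(k) / gamma(0). Sigma^2 cancels.
  numerator   = (1)*(0.304) + (0.304)*(0.197) + (0.197)*(0.067) = 0.377087.
  denominator = (1)^2 + (0.304)^2 + (0.197)^2 + (0.067)^2 = 1.135714.
  rho(1) = 0.377087 / 1.135714 = 0.3320.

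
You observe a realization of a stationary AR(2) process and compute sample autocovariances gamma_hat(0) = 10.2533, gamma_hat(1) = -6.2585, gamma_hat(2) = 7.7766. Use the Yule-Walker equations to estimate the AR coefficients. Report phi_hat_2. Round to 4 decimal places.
\hat\phi_{2} = 0.6150

The Yule-Walker equations for an AR(p) process read, in matrix form,
  Gamma_p phi = r_p,   with   (Gamma_p)_{ij} = gamma(|i - j|),
                       (r_p)_i = gamma(i),   i,j = 1..p.
Substitute the sample gammas (Toeplitz matrix and right-hand side of size 2):
  Gamma_p = [[10.2533, -6.2585], [-6.2585, 10.2533]]
  r_p     = [-6.2585, 7.7766]
Written out:
  10.2533 phi_1 - 6.2585 phi_2 = -6.2585
  -6.2585 phi_1 + 10.2533 phi_2 = 7.7766
Solve by Cramer's rule:
  det = gamma(0)^2 - gamma(1)^2 = (10.2533)^2 - (-6.2585)^2 = 105.13016089 - 39.16882225 = 65.96133864
  phi_hat_1 = [gamma(1) gamma(0) - gamma(1) gamma(2)] / det = [(-6.2585)(10.2533) - (-6.2585)(7.7766)] / 65.96133864 = -15.50042695 / 65.96133864 = -0.235
  phi_hat_2 = [gamma(0) gamma(2) - gamma(1)^2] / det = [(10.2533)(7.7766) - (-6.2585)^2] / 65.96133864 = 40.56699053 / 65.96133864 = 0.615
So phi_hat = [-0.2350, 0.6150].
Therefore phi_hat_2 = 0.6150.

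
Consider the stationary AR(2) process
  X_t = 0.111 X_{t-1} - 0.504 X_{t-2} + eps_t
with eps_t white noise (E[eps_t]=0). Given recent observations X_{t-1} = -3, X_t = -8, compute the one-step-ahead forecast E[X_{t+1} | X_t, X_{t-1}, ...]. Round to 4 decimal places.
E[X_{t+1} \mid \mathcal F_t] = 0.6240

For an AR(p) model X_t = c + sum_i phi_i X_{t-i} + eps_t, the
one-step-ahead conditional mean is
  E[X_{t+1} | X_t, ...] = c + sum_i phi_i X_{t+1-i}.
Substitute known values:
  E[X_{t+1} | ...] = (0.111) * (-8) + (-0.504) * (-3)
                   = 0.6240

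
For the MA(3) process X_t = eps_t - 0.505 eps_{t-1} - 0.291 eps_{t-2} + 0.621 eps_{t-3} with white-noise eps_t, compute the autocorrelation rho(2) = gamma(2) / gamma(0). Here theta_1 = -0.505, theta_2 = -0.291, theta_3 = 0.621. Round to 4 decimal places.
\rho(2) = -0.3504

For an MA(q) process with theta_0 = 1, the autocovariance is
  gamma(k) = sigma^2 * sum_{i=0..q-k} theta_i * theta_{i+k},
and rho(k) = gamma(k) / gamma(0). Sigma^2 cancels.
  numerator   = (1)*(-0.291) + (-0.505)*(0.621) = -0.604605.
  denominator = (1)^2 + (-0.505)^2 + (-0.291)^2 + (0.621)^2 = 1.725347.
  rho(2) = -0.604605 / 1.725347 = -0.3504.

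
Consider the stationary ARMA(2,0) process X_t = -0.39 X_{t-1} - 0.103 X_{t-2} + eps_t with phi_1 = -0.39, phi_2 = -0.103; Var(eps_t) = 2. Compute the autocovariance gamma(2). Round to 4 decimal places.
\gamma(2) = 0.0806

Multiply the model equation by X_{t-k} and take expectations. With theta_0 = psi_0 = 1 and psi_j the MA(infinity) weights, this gives
  gamma(k) - sum_i phi_i gamma(k-i) = c_k,
  c_k = sigma^2 * sum_{j=k..q} theta_j psi_{j-k}   (c_k = 0 for k > q),
using gamma(-m) = gamma(m).
Pure AR (q = 0): c_0 = sigma^2 = 2, c_k = 0 for k >= 1.
Equations for k = 0, 1, 2 (AR order 2, c_2 = 0):
  (E0) gamma(0) = phi_1 gamma(1) + phi_2 gamma(2) + c_0
  (E1) gamma(1) = phi_1 gamma(0) + phi_2 gamma(1) + c_1
  (E2) gamma(2) = phi_1 gamma(1) + phi_2 gamma(0)
From (E1): gamma(1) = A gamma(0) + B with
  A = phi_1 / (1 - phi_2) = -0.39 / 1.103 = -0.353581,   B = c_1 / (1 - phi_2) = 0 / 1.103 = 0.
Insert (E2) into (E0): gamma(0) (1 - phi_2^2) = phi_1 (1 + phi_2) gamma(1) + c_0.
  phi_1 (1 + phi_2) = (-0.39)(0.897) = -0.34983,   1 - phi_2^2 = 0.989391.
Replace gamma(1) by A gamma(0) + B and collect gamma(0):
  gamma(0) [0.989391 - (-0.34983)(-0.353581)] = c_0 = 2
  gamma(0) * 0.865698 = 2
  gamma(0) = 2 / 0.865698 = 2.310275.
  gamma(1) = A gamma(0) = (-0.353581)(2.310275) = -0.81687.
  gamma(2) = phi_1 gamma(1) + phi_2 gamma(0) = (-0.39)(-0.81687) + (-0.103)(2.310275) = 0.080621.
Therefore gamma(2) = 0.0806 (to 4 decimal places).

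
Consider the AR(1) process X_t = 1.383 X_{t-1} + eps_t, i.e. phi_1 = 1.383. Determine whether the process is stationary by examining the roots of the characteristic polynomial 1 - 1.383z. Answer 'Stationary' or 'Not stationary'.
\text{Not stationary}

The AR(p) characteristic polynomial is P(z) = 1 - 1.383z.
Stationarity requires all roots to lie outside the unit circle, i.e. |z| > 1 for every root.
This is linear in z: 1 + (-1.383) z = 0  =>  z = -1/(-1.383) = 0.723066,  |z| = 0.723066.
Moduli of all roots: 0.7231.
All moduli strictly greater than 1? No.
Verdict: Not stationary.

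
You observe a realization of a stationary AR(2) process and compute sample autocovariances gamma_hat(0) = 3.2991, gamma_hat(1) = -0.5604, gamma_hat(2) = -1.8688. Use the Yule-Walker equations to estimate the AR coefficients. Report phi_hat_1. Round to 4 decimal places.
\hat\phi_{1} = -0.2740

The Yule-Walker equations for an AR(p) process read, in matrix form,
  Gamma_p phi = r_p,   with   (Gamma_p)_{ij} = gamma(|i - j|),
                       (r_p)_i = gamma(i),   i,j = 1..p.
Substitute the sample gammas (Toeplitz matrix and right-hand side of size 2):
  Gamma_p = [[3.2991, -0.5604], [-0.5604, 3.2991]]
  r_p     = [-0.5604, -1.8688]
Written out:
  3.2991 phi_1 - 0.5604 phi_2 = -0.5604
  -0.5604 phi_1 + 3.2991 phi_2 = -1.8688
Solve by Cramer's rule:
  det = gamma(0)^2 - gamma(1)^2 = (3.2991)^2 - (-0.5604)^2 = 10.88406081 - 0.31404816 = 10.57001265
  phi_hat_1 = [gamma(1) gamma(0) - gamma(1) gamma(2)] / det = [(-0.5604)(3.2991) - (-0.5604)(-1.8688)] / 10.57001265 = -2.89609116 / 10.57001265 = -0.274
  phi_hat_2 = [gamma(0) gamma(2) - gamma(1)^2] / det = [(3.2991)(-1.8688) - (-0.5604)^2] / 10.57001265 = -6.47940624 / 10.57001265 = -0.613
So phi_hat = [-0.2740, -0.6130].
Therefore phi_hat_1 = -0.2740.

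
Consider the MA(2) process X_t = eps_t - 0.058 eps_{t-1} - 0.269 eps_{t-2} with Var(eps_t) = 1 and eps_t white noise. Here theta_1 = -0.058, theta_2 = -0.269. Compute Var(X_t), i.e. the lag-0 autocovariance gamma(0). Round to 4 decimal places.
\gamma(0) = 1.0757

For an MA(q) process X_t = eps_t + sum_i theta_i eps_{t-i} with
Var(eps_t) = sigma^2, the variance is
  gamma(0) = sigma^2 * (1 + sum_i theta_i^2).
  sum_i theta_i^2 = (-0.058)^2 + (-0.269)^2 = 0.003364 + 0.072361 = 0.075725.
  gamma(0) = 1 * (1 + 0.075725) = 1 * 1.075725 = 1.075725, which rounds to 1.0757.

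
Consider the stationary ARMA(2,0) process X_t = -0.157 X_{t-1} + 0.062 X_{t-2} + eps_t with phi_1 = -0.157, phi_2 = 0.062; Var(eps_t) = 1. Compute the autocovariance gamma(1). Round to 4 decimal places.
\gamma(1) = -0.1729

Multiply the model equation by X_{t-k} and take expectations. With theta_0 = psi_0 = 1 and psi_j the MA(infinity) weights, this gives
  gamma(k) - sum_i phi_i gamma(k-i) = c_k,
  c_k = sigma^2 * sum_{j=k..q} theta_j psi_{j-k}   (c_k = 0 for k > q),
using gamma(-m) = gamma(m).
Pure AR (q = 0): c_0 = sigma^2 = 1, c_k = 0 for k >= 1.
Equations for k = 0, 1, 2 (AR order 2, c_2 = 0):
  (E0) gamma(0) = phi_1 gamma(1) + phi_2 gamma(2) + c_0
  (E1) gamma(1) = phi_1 gamma(0) + phi_2 gamma(1) + c_1
  (E2) gamma(2) = phi_1 gamma(1) + phi_2 gamma(0)
From (E1): gamma(1) = A gamma(0) + B with
  A = phi_1 / (1 - phi_2) = -0.157 / 0.938 = -0.167377,   B = c_1 / (1 - phi_2) = 0 / 0.938 = 0.
Insert (E2) into (E0): gamma(0) (1 - phi_2^2) = phi_1 (1 + phi_2) gamma(1) + c_0.
  phi_1 (1 + phi_2) = (-0.157)(1.062) = -0.166734,   1 - phi_2^2 = 0.996156.
Replace gamma(1) by A gamma(0) + B and collect gamma(0):
  gamma(0) [0.996156 - (-0.166734)(-0.167377)] = c_0 = 1
  gamma(0) * 0.968248 = 1
  gamma(0) = 1 / 0.968248 = 1.032793.
  gamma(1) = A gamma(0) = (-0.167377)(1.032793) = -0.172866.
Therefore gamma(1) = -0.1729 (to 4 decimal places).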